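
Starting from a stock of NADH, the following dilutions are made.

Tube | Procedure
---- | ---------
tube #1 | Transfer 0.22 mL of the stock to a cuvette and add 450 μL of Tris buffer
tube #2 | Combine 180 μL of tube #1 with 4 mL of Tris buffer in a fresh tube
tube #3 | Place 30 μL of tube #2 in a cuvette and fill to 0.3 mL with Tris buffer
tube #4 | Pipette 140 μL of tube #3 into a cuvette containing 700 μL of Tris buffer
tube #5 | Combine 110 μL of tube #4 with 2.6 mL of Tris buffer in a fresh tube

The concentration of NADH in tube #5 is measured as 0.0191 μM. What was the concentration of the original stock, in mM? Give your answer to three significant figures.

Step 1: 0.22 mL + 450 μL = 0.67 mL total → factor 0.67/0.22 = 3.0455
Step 2: 180 μL + 4 mL = 4180 μL total → factor 4180/180 = 23.222
Step 3: 30 μL brought to 0.3 mL → factor 300/30 = 10
Step 4: 140 μL + 700 μL = 840 μL total → factor 840/140 = 6
Step 5: 110 μL + 2.6 mL = 2710 μL total → factor 2710/110 = 24.636
Overall dilution factor = 3.0455 × 23.222 × 10 × 6 × 24.636 = 1.0454 × 10^5
Stock = 0.0191 μM × 1.0454 × 10^5 = 1997 μM = 2.00 mM

2.00 mM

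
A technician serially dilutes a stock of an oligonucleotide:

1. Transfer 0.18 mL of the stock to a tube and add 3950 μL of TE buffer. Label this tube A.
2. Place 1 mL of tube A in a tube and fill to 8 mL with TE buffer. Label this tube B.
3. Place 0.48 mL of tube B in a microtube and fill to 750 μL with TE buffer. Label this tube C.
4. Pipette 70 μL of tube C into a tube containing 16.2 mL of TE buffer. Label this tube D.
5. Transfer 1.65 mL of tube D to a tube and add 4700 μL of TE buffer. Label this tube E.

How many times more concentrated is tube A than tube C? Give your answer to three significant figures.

Step 1: 0.18 mL + 3950 μL = 4.13 mL total → factor 4.13/0.18 = 22.944
Step 2: 1 mL brought to 8 mL → factor 8/1 = 8
Step 3: 0.48 mL brought to 750 μL → factor 0.75/0.48 = 1.5625
Dilution factor to tube A = 22.944; to tube C = 286.81
[tube A]/[tube C] = (factor to tube C)/(factor to tube A) = 286.81/22.944 = 12.5

12.5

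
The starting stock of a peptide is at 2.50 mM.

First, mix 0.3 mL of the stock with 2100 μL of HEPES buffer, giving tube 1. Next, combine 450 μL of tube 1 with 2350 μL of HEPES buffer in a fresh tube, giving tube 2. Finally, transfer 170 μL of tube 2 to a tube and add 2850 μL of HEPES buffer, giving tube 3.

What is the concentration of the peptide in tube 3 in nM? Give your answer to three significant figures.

2.83 × 10^3 nM

Step 1: 0.3 mL + 2100 μL = 2.4 mL total → factor 2.4/0.3 = 8
Step 2: 450 μL + 2350 μL = 2800 μL total → factor 2800/450 = 6.2222
Step 3: 170 μL + 2850 μL = 3020 μL total → factor 3020/170 = 17.765
Overall dilution factor = 8 × 6.2222 × 17.765 = 884.29
Final = 2.50 mM / 884.29 = 0.002827 mM = 2.83 × 10^3 nM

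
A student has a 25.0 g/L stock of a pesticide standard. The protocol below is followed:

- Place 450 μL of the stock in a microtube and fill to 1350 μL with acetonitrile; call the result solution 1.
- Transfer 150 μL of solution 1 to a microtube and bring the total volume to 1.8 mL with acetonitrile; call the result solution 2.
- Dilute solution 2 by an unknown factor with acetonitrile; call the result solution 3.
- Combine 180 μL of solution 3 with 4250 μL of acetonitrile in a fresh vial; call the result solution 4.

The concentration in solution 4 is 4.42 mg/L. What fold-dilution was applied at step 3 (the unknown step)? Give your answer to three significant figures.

6.38-fold

Step 1: 450 μL brought to 1350 μL → factor 1350/450 = 3
Step 2: 150 μL brought to 1.8 mL → factor 1800/150 = 12
Step 3: unknown factor x
Step 4: 180 μL + 4250 μL = 4430 μL total → factor 4430/180 = 24.611
Product of known-step factors = 886
Overall factor = 25.0 g/L / (4.42 mg/L) = 5656.1
x = 5656.1 / 886 = 6.38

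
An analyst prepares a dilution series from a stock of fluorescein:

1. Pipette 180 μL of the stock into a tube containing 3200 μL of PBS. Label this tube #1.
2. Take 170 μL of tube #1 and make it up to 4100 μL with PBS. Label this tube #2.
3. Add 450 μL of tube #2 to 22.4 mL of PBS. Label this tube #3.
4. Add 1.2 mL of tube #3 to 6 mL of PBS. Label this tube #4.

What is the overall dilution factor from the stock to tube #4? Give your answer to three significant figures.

Step 1: 180 μL + 3200 μL = 3380 μL total → factor 3380/180 = 18.778
Step 2: 170 μL brought to 4100 μL → factor 4100/170 = 24.118
Step 3: 450 μL + 22.4 mL = 22850 μL total → factor 22850/450 = 50.778
Step 4: 1.2 mL + 6 mL = 7.2 mL total → factor 7.2/1.2 = 6
Overall dilution factor = 18.778 × 24.118 × 50.778 × 6 = 1.3798 × 10^5

1.38 × 10^5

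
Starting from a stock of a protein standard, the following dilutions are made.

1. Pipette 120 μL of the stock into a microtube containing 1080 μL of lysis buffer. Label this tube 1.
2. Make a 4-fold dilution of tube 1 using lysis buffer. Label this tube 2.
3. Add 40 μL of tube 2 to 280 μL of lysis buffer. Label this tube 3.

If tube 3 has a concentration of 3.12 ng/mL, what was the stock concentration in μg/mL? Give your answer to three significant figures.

Step 1: 120 μL + 1080 μL = 1200 μL total → factor 1200/120 = 10
Step 2: 4-fold → factor 4
Step 3: 40 μL + 280 μL = 320 μL total → factor 320/40 = 8
Overall dilution factor = 10 × 4 × 8 = 320
Stock = 3.12 ng/mL × 320 = 998.4 ng/mL = 0.998 μg/mL

0.998 μg/mL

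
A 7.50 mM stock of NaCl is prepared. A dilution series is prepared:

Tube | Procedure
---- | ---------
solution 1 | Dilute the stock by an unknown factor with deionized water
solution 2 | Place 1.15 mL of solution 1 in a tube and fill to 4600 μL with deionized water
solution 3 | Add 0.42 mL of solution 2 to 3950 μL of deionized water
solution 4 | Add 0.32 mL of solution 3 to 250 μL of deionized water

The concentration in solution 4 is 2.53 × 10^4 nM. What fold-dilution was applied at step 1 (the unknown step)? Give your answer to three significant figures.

Step 1: unknown factor x
Step 2: 1.15 mL brought to 4600 μL → factor 4.6/1.15 = 4
Step 3: 0.42 mL + 3950 μL = 4.37 mL total → factor 4.37/0.42 = 10.405
Step 4: 0.32 mL + 250 μL = 0.57 mL total → factor 0.57/0.32 = 1.7812
Product of known-step factors = 74.134
Overall factor = 7.50 mM / (2.53 × 10^4 nM) = 296.44
x = 296.44 / 74.134 = 4.00

4.00-fold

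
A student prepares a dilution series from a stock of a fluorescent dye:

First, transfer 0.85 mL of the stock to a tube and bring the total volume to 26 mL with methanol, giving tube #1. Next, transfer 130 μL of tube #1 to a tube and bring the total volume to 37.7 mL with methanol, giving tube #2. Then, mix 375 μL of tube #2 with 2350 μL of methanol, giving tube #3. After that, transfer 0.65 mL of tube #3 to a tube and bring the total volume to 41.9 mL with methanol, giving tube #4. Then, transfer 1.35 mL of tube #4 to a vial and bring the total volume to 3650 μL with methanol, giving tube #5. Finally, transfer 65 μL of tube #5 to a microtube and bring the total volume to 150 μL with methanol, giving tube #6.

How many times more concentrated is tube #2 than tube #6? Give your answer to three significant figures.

Step 1: 0.85 mL brought to 26 mL → factor 26/0.85 = 30.588
Step 2: 130 μL brought to 37.7 mL → factor 37700/130 = 290
Step 3: 375 μL + 2350 μL = 2725 μL total → factor 2725/375 = 7.2667
Step 4: 0.65 mL brought to 41.9 mL → factor 41.9/0.65 = 64.462
Step 5: 1.35 mL brought to 3650 μL → factor 3.65/1.35 = 2.7037
Step 6: 65 μL brought to 150 μL → factor 150/65 = 2.3077
Dilution factor to tube #2 = 8870.6; to tube #6 = 2.5925 × 10^7
[tube #2]/[tube #6] = (factor to tube #6)/(factor to tube #2) = 2.5925 × 10^7/8870.6 = 2.92 × 10^3

2.92 × 10^3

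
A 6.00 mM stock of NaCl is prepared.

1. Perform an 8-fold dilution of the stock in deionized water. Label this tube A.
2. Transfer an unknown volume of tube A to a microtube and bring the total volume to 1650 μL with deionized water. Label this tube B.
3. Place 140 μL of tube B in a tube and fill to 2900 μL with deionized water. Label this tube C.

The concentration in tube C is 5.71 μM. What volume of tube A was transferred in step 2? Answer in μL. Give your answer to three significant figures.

Step 1: 8-fold → factor 8
Step 2: v brought to 1650 μL → factor = 1650 μL/v
Step 3: 140 μL brought to 2900 μL → factor 2900/140 = 20.714
Product of known-step factors = 165.71
Overall factor = 6.00 mM / (5.71 μM) = 1050.8
Step-2 factor = 1050.8 / 165.71 = 6.341
v = 1650 μL / 6.341 = 260 μL

260 μL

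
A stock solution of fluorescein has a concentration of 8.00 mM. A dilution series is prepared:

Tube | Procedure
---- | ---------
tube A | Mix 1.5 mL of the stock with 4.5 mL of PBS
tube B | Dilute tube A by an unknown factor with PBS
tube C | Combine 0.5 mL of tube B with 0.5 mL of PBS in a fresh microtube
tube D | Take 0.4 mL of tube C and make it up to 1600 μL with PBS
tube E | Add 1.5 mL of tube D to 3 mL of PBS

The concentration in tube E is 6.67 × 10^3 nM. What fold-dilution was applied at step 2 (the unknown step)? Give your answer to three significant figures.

12.5-fold

Step 1: 1.5 mL + 4.5 mL = 6 mL total → factor 6/1.5 = 4
Step 2: unknown factor x
Step 3: 0.5 mL + 0.5 mL = 1 mL total → factor 1/0.5 = 2
Step 4: 0.4 mL brought to 1600 μL → factor 1.6/0.4 = 4
Step 5: 1.5 mL + 3 mL = 4.5 mL total → factor 4.5/1.5 = 3
Product of known-step factors = 96
Overall factor = 8.00 mM / (6.67 × 10^3 nM) = 1199.4
x = 1199.4 / 96 = 12.5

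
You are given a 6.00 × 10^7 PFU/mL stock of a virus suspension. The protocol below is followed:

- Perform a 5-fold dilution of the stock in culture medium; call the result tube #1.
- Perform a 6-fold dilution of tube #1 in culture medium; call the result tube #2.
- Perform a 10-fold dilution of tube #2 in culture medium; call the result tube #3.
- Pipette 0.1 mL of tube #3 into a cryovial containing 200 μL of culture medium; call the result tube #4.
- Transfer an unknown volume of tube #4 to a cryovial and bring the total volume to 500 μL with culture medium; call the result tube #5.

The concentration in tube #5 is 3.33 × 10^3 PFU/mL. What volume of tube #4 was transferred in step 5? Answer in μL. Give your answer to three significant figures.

Step 1: 5-fold → factor 5
Step 2: 6-fold → factor 6
Step 3: 10-fold → factor 10
Step 4: 0.1 mL + 200 μL = 0.3 mL total → factor 0.3/0.1 = 3
Step 5: v brought to 500 μL → factor = 500 μL/v
Product of known-step factors = 900
Overall factor = 6.00 × 10^7 PFU/mL / (3.33 × 10^3 PFU/mL) = 18018
Step-5 factor = 18018 / 900 = 20.02
v = 500 μL / 20.02 = 25.0 μL

25.0 μL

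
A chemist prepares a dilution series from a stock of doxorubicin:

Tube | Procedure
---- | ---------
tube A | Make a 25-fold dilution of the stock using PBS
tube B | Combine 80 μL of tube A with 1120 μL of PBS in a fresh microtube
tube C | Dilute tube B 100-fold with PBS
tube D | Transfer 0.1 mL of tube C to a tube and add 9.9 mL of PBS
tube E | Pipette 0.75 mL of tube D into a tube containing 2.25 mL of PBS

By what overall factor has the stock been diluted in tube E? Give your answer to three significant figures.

Step 1: 25-fold → factor 25
Step 2: 80 μL + 1120 μL = 1200 μL total → factor 1200/80 = 15
Step 3: 100-fold → factor 100
Step 4: 0.1 mL + 9.9 mL = 10 mL total → factor 10/0.1 = 100
Step 5: 0.75 mL + 2.25 mL = 3 mL total → factor 3/0.75 = 4
Overall dilution factor = 25 × 15 × 100 × 100 × 4 = 1.5 × 10^7

1.50 × 10^7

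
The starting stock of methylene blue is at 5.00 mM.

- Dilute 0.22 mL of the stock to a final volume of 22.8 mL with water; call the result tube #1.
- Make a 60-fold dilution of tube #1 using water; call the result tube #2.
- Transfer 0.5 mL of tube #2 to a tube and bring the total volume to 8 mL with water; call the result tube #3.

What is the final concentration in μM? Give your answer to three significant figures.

Step 1: 0.22 mL brought to 22.8 mL → factor 22.8/0.22 = 103.64
Step 2: 60-fold → factor 60
Step 3: 0.5 mL brought to 8 mL → factor 8/0.5 = 16
Overall dilution factor = 103.64 × 60 × 16 = 99491
Final = 5.00 mM / 99491 = 5.026 × 10^-5 mM = 0.0503 μM

0.0503 μM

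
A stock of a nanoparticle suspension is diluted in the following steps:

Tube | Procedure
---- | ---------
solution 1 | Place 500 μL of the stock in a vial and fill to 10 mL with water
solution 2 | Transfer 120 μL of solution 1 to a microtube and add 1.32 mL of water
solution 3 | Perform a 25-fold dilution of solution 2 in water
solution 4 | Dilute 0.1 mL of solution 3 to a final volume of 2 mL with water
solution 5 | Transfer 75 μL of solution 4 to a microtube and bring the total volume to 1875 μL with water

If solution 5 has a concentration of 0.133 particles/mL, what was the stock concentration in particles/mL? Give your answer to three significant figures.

Step 1: 500 μL brought to 10 mL → factor 10000/500 = 20
Step 2: 120 μL + 1.32 mL = 1440 μL total → factor 1440/120 = 12
Step 3: 25-fold → factor 25
Step 4: 0.1 mL brought to 2 mL → factor 2/0.1 = 20
Step 5: 75 μL brought to 1875 μL → factor 1875/75 = 25
Overall dilution factor = 20 × 12 × 25 × 20 × 25 = 3 × 10^6
Stock = 0.133 particles/mL × 3 × 10^6 = 3.99 × 10^5 particles/mL

3.99 × 10^5 particles/mL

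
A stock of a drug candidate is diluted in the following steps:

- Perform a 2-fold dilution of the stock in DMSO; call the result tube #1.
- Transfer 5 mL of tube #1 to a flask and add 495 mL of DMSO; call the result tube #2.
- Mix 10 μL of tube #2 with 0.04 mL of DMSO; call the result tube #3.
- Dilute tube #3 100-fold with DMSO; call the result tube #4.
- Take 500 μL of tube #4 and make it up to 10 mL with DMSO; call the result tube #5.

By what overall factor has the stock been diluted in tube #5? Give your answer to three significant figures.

Step 1: 2-fold → factor 2
Step 2: 5 mL + 495 mL = 500 mL total → factor 500/5 = 100
Step 3: 10 μL + 0.04 mL = 50 μL total → factor 50/10 = 5
Step 4: 100-fold → factor 100
Step 5: 500 μL brought to 10 mL → factor 10000/500 = 20
Overall dilution factor = 2 × 100 × 5 × 100 × 20 = 2 × 10^6

2.00 × 10^6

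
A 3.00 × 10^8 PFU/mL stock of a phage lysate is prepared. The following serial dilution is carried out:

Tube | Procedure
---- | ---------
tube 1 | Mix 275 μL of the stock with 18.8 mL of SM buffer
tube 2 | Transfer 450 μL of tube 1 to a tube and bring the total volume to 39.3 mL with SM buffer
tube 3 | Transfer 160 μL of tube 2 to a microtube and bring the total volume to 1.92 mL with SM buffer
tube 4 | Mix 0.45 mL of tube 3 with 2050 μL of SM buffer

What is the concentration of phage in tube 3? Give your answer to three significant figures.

4.13 × 10^3 PFU/mL

Step 1: 275 μL + 18.8 mL = 19075 μL total → factor 19075/275 = 69.364
Step 2: 450 μL brought to 39.3 mL → factor 39300/450 = 87.333
Step 3: 160 μL brought to 1.92 mL → factor 1920/160 = 12
Dilution factor through tube 3 = 69.364 × 87.333 × 12 = 72693
[tube 3] = 3.00 × 10^8 PFU/mL / 72693 = 4.13 × 10^3 PFU/mL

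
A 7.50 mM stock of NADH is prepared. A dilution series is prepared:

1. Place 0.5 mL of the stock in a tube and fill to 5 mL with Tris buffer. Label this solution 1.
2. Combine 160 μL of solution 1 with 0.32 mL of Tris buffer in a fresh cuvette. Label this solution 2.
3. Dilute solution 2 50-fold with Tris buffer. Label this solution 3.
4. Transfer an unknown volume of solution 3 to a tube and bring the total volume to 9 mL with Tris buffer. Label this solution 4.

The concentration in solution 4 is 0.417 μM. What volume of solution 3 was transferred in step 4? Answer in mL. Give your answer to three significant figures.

Step 1: 0.5 mL brought to 5 mL → factor 5/0.5 = 10
Step 2: 160 μL + 0.32 mL = 480 μL total → factor 480/160 = 3
Step 3: 50-fold → factor 50
Step 4: v brought to 9 mL → factor = 9 mL/v
Product of known-step factors = 1500
Overall factor = 7.50 mM / (0.417 μM) = 17986
Step-4 factor = 17986 / 1500 = 11.99
v = 9 mL / 11.99 = 0.751 mL

0.751 mL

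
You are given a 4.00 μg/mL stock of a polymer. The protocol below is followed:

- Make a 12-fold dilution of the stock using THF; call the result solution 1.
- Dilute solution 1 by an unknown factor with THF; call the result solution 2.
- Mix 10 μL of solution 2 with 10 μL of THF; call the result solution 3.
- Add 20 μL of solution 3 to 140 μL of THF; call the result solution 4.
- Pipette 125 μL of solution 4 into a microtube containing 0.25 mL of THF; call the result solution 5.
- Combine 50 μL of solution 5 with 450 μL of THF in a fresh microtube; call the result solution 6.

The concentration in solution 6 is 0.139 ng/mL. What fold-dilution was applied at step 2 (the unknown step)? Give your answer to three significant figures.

Step 1: 12-fold → factor 12
Step 2: unknown factor x
Step 3: 10 μL + 10 μL = 20 μL total → factor 20/10 = 2
Step 4: 20 μL + 140 μL = 160 μL total → factor 160/20 = 8
Step 5: 125 μL + 0.25 mL = 375 μL total → factor 375/125 = 3
Step 6: 50 μL + 450 μL = 500 μL total → factor 500/50 = 10
Product of known-step factors = 5760
Overall factor = 4.00 μg/mL / (0.139 ng/mL) = 28777
x = 28777 / 5760 = 5.00

5.00-fold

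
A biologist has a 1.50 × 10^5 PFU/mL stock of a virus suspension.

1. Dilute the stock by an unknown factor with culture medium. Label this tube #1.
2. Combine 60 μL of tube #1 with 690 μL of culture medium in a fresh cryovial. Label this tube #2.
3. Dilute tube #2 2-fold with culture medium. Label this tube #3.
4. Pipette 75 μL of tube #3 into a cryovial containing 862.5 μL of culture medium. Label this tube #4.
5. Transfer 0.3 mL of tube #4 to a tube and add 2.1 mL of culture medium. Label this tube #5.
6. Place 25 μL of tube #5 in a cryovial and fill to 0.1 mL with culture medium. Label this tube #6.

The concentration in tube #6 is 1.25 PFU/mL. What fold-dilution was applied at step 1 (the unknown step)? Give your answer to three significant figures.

Step 1: unknown factor x
Step 2: 60 μL + 690 μL = 750 μL total → factor 750/60 = 12.5
Step 3: 2-fold → factor 2
Step 4: 75 μL + 862.5 μL = 937.5 μL total → factor 937.5/75 = 12.5
Step 5: 0.3 mL + 2.1 mL = 2.4 mL total → factor 2.4/0.3 = 8
Step 6: 25 μL brought to 0.1 mL → factor 100/25 = 4
Product of known-step factors = 10000
Overall factor = 1.50 × 10^5 PFU/mL / (1.25 PFU/mL) = 1.2 × 10^5
x = 1.2 × 10^5 / 10000 = 12.0

12.0-fold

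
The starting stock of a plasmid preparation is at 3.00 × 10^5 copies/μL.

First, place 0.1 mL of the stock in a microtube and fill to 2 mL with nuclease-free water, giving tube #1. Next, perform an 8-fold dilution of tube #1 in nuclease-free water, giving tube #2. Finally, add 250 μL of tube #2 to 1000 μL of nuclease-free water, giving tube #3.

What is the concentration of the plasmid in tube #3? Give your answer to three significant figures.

Step 1: 0.1 mL brought to 2 mL → factor 2/0.1 = 20
Step 2: 8-fold → factor 8
Step 3: 250 μL + 1000 μL = 1250 μL total → factor 1250/250 = 5
Overall dilution factor = 20 × 8 × 5 = 800
Final = 3.00 × 10^5 copies/μL / 800 = 375 copies/μL

375 copies/μL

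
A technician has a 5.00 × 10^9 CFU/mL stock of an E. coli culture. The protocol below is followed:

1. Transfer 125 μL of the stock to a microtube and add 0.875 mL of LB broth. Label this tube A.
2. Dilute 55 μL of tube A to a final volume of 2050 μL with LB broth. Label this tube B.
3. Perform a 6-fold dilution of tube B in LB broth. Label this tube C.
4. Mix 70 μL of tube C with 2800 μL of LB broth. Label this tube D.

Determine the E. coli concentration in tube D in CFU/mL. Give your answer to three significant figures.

6.82 × 10^4 CFU/mL

Step 1: 125 μL + 0.875 mL = 1000 μL total → factor 1000/125 = 8
Step 2: 55 μL brought to 2050 μL → factor 2050/55 = 37.273
Step 3: 6-fold → factor 6
Step 4: 70 μL + 2800 μL = 2870 μL total → factor 2870/70 = 41
Overall dilution factor = 8 × 37.273 × 6 × 41 = 73353
Final = 5.00 × 10^9 CFU/mL / 73353 = 6.82 × 10^4 CFU/mL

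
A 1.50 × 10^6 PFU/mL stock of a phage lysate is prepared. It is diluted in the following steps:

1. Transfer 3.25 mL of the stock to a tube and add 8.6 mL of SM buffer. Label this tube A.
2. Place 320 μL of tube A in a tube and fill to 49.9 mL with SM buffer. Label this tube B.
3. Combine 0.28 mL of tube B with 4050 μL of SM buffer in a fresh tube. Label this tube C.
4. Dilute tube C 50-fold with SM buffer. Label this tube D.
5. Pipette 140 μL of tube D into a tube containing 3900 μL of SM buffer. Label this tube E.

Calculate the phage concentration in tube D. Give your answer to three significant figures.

3.41 PFU/mL

Step 1: 3.25 mL + 8.6 mL = 11.85 mL total → factor 11.85/3.25 = 3.6462
Step 2: 320 μL brought to 49.9 mL → factor 49900/320 = 155.94
Step 3: 0.28 mL + 4050 μL = 4.33 mL total → factor 4.33/0.28 = 15.464
Step 4: 50-fold → factor 50
Dilution factor through tube D = 3.6462 × 155.94 × 15.464 × 50 = 4.3963 × 10^5
[tube D] = 1.50 × 10^6 PFU/mL / 4.3963 × 10^5 = 3.41 PFU/mL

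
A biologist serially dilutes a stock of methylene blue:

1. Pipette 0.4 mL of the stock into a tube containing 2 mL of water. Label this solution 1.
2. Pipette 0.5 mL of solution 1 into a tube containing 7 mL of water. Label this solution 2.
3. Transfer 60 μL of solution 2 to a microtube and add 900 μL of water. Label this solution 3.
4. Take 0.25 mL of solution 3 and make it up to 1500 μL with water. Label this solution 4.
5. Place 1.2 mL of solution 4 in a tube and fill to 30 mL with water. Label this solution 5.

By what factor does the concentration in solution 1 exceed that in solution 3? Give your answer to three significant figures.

240

Step 1: 0.4 mL + 2 mL = 2.4 mL total → factor 2.4/0.4 = 6
Step 2: 0.5 mL + 7 mL = 7.5 mL total → factor 7.5/0.5 = 15
Step 3: 60 μL + 900 μL = 960 μL total → factor 960/60 = 16
Dilution factor to solution 1 = 6; to solution 3 = 1440
[solution 1]/[solution 3] = (factor to solution 3)/(factor to solution 1) = 1440/6 = 240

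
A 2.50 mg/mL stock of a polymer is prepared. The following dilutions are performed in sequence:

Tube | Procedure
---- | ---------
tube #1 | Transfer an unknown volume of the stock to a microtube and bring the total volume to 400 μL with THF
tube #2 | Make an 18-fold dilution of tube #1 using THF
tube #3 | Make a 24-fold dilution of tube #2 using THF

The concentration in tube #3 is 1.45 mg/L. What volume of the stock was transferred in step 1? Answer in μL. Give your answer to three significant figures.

Step 1: v brought to 400 μL → factor = 400 μL/v
Step 2: 18-fold → factor 18
Step 3: 24-fold → factor 24
Product of known-step factors = 432
Overall factor = 2.50 mg/mL / (1.45 mg/L) = 1724.1
Step-1 factor = 1724.1 / 432 = 3.9911
v = 400 μL / 3.9911 = 100 μL

100 μL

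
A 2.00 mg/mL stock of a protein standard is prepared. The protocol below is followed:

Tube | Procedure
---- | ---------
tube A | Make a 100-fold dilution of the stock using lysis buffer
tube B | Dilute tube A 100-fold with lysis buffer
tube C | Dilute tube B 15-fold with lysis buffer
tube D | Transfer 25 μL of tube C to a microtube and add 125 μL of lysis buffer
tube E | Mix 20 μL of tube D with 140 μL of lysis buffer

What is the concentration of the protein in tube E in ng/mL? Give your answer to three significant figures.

0.278 ng/mL

Step 1: 100-fold → factor 100
Step 2: 100-fold → factor 100
Step 3: 15-fold → factor 15
Step 4: 25 μL + 125 μL = 150 μL total → factor 150/25 = 6
Step 5: 20 μL + 140 μL = 160 μL total → factor 160/20 = 8
Overall dilution factor = 100 × 100 × 15 × 6 × 8 = 7.2 × 10^6
Final = 2.00 mg/mL / 7.2 × 10^6 = 2.778 × 10^-7 mg/mL = 0.278 ng/mL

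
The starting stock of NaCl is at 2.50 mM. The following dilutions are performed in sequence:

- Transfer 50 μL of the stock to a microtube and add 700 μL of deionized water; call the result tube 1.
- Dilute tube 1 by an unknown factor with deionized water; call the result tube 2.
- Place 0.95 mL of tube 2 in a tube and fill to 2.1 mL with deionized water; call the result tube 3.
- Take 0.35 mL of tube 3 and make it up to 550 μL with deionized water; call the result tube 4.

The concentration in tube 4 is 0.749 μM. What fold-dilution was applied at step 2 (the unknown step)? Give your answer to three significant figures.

Step 1: 50 μL + 700 μL = 750 μL total → factor 750/50 = 15
Step 2: unknown factor x
Step 3: 0.95 mL brought to 2.1 mL → factor 2.1/0.95 = 2.2105
Step 4: 0.35 mL brought to 550 μL → factor 0.55/0.35 = 1.5714
Product of known-step factors = 52.105
Overall factor = 2.50 mM / (0.749 μM) = 3337.8
x = 3337.8 / 52.105 = 64.1

64.1-fold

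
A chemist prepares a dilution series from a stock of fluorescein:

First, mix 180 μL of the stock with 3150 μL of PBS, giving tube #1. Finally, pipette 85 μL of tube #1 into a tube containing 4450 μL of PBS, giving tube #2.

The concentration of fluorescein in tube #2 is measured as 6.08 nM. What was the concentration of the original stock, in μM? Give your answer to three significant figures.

6.00 μM

Step 1: 180 μL + 3150 μL = 3330 μL total → factor 3330/180 = 18.5
Step 2: 85 μL + 4450 μL = 4535 μL total → factor 4535/85 = 53.353
Overall dilution factor = 18.5 × 53.353 = 987.03
Stock = 6.08 nM × 987.03 = 6001 nM = 6.00 μM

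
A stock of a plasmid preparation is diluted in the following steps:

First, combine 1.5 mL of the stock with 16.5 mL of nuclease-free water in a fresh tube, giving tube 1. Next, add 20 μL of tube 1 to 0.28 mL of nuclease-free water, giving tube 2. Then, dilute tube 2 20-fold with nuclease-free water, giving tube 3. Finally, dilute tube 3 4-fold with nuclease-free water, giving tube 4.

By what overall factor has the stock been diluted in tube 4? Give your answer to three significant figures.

Step 1: 1.5 mL + 16.5 mL = 18 mL total → factor 18/1.5 = 12
Step 2: 20 μL + 0.28 mL = 300 μL total → factor 300/20 = 15
Step 3: 20-fold → factor 20
Step 4: 4-fold → factor 4
Overall dilution factor = 12 × 15 × 20 × 4 = 14400

1.44 × 10^4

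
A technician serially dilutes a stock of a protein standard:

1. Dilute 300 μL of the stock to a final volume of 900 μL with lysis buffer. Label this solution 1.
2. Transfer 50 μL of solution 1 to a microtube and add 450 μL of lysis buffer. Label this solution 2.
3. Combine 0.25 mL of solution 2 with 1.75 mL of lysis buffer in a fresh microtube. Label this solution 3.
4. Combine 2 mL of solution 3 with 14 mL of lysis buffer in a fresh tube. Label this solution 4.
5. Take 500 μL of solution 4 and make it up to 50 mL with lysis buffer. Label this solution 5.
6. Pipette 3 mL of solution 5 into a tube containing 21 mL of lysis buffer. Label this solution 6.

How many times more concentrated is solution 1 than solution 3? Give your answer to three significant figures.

80.0

Step 1: 300 μL brought to 900 μL → factor 900/300 = 3
Step 2: 50 μL + 450 μL = 500 μL total → factor 500/50 = 10
Step 3: 0.25 mL + 1.75 mL = 2 mL total → factor 2/0.25 = 8
Dilution factor to solution 1 = 3; to solution 3 = 240
[solution 1]/[solution 3] = (factor to solution 3)/(factor to solution 1) = 240/3 = 80.0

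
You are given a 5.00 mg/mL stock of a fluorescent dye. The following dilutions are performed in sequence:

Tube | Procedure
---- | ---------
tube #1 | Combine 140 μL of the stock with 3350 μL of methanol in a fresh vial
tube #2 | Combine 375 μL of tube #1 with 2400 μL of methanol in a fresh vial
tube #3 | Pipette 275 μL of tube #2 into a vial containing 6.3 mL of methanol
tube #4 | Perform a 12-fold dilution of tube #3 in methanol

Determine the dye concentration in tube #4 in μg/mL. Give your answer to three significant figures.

Step 1: 140 μL + 3350 μL = 3490 μL total → factor 3490/140 = 24.929
Step 2: 375 μL + 2400 μL = 2775 μL total → factor 2775/375 = 7.4
Step 3: 275 μL + 6.3 mL = 6575 μL total → factor 6575/275 = 23.909
Step 4: 12-fold → factor 12
Overall dilution factor = 24.929 × 7.4 × 23.909 × 12 = 52927
Final = 5.00 mg/mL / 52927 = 9.447 × 10^-5 mg/mL = 0.0945 μg/mL

0.0945 μg/mL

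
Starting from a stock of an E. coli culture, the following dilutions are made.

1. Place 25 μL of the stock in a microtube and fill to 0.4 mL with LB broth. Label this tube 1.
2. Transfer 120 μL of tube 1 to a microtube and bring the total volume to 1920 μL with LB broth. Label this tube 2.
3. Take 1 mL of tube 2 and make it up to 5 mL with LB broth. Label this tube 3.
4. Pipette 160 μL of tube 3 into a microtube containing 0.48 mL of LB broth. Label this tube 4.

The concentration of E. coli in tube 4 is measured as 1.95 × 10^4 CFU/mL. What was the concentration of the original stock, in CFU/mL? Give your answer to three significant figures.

Step 1: 25 μL brought to 0.4 mL → factor 400/25 = 16
Step 2: 120 μL brought to 1920 μL → factor 1920/120 = 16
Step 3: 1 mL brought to 5 mL → factor 5/1 = 5
Step 4: 160 μL + 0.48 mL = 640 μL total → factor 640/160 = 4
Overall dilution factor = 16 × 16 × 5 × 4 = 5120
Stock = 1.95 × 10^4 CFU/mL × 5120 = 9.98 × 10^7 CFU/mL

9.98 × 10^7 CFU/mL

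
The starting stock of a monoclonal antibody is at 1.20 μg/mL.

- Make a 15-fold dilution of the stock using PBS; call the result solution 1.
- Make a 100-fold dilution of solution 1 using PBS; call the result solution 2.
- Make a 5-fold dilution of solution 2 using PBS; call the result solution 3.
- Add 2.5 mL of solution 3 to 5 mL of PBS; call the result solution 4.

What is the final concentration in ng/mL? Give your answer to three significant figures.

Step 1: 15-fold → factor 15
Step 2: 100-fold → factor 100
Step 3: 5-fold → factor 5
Step 4: 2.5 mL + 5 mL = 7.5 mL total → factor 7.5/2.5 = 3
Overall dilution factor = 15 × 100 × 5 × 3 = 22500
Final = 1.20 μg/mL / 22500 = 5.333 × 10^-5 μg/mL = 0.0533 ng/mL

0.0533 ng/mL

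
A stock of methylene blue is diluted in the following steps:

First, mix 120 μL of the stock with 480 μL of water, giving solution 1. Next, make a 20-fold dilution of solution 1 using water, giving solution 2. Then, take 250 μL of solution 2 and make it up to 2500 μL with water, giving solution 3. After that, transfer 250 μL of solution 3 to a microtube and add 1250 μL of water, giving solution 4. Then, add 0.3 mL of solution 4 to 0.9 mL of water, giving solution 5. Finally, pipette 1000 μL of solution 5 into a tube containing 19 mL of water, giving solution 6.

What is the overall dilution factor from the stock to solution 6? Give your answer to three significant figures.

Step 1: 120 μL + 480 μL = 600 μL total → factor 600/120 = 5
Step 2: 20-fold → factor 20
Step 3: 250 μL brought to 2500 μL → factor 2500/250 = 10
Step 4: 250 μL + 1250 μL = 1500 μL total → factor 1500/250 = 6
Step 5: 0.3 mL + 0.9 mL = 1.2 mL total → factor 1.2/0.3 = 4
Step 6: 1000 μL + 19 mL = 20000 μL total → factor 20000/1000 = 20
Overall dilution factor = 5 × 20 × 10 × 6 × 4 × 20 = 4.8 × 10^5

4.80 × 10^5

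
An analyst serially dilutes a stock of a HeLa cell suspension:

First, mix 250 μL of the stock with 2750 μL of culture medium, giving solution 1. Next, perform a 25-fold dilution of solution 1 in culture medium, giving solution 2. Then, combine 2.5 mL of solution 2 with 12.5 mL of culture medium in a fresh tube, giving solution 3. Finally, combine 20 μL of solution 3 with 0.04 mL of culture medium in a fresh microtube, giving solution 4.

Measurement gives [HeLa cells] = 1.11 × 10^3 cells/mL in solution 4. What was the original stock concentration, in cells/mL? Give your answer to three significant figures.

5.99 × 10^6 cells/mL

Step 1: 250 μL + 2750 μL = 3000 μL total → factor 3000/250 = 12
Step 2: 25-fold → factor 25
Step 3: 2.5 mL + 12.5 mL = 15 mL total → factor 15/2.5 = 6
Step 4: 20 μL + 0.04 mL = 60 μL total → factor 60/20 = 3
Overall dilution factor = 12 × 25 × 6 × 3 = 5400
Stock = 1.11 × 10^3 cells/mL × 5400 = 5.99 × 10^6 cells/mL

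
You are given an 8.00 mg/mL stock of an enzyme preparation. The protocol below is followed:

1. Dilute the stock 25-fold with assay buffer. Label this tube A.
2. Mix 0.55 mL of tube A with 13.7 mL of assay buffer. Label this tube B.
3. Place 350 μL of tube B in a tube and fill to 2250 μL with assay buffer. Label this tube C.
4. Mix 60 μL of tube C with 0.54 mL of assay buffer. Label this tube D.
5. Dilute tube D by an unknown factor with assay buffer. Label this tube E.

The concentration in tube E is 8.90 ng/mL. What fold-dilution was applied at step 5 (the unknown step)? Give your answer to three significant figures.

Step 1: 25-fold → factor 25
Step 2: 0.55 mL + 13.7 mL = 14.25 mL total → factor 14.25/0.55 = 25.909
Step 3: 350 μL brought to 2250 μL → factor 2250/350 = 6.4286
Step 4: 60 μL + 0.54 mL = 600 μL total → factor 600/60 = 10
Step 5: unknown factor x
Product of known-step factors = 41640
Overall factor = 8.00 mg/mL / (8.90 ng/mL) = 8.9888 × 10^5
x = 8.9888 × 10^5 / 41640 = 21.6

21.6-fold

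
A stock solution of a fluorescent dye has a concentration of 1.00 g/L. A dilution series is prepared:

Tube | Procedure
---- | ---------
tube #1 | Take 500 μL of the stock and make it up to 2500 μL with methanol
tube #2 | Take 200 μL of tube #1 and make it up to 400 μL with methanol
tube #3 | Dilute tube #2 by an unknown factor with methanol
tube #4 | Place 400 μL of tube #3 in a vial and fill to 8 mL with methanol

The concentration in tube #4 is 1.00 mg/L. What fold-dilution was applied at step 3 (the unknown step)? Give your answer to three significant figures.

Step 1: 500 μL brought to 2500 μL → factor 2500/500 = 5
Step 2: 200 μL brought to 400 μL → factor 400/200 = 2
Step 3: unknown factor x
Step 4: 400 μL brought to 8 mL → factor 8000/400 = 20
Product of known-step factors = 200
Overall factor = 1.00 g/L / (1.00 mg/L) = 1000
x = 1000 / 200 = 5.00

5.00-fold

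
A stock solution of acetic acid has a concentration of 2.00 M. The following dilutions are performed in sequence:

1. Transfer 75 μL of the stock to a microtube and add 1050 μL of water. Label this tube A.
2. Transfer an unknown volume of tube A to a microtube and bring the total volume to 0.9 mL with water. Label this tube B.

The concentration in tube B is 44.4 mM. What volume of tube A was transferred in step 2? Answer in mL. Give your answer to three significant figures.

Step 1: 75 μL + 1050 μL = 1125 μL total → factor 1125/75 = 15
Step 2: v brought to 0.9 mL → factor = 0.9 mL/v
Product of known-step factors = 15
Overall factor = 2.00 M / (44.4 mM) = 45.045
Step-2 factor = 45.045 / 15 = 3.003
v = 0.9 mL / 3.003 = 0.300 mL

0.300 mL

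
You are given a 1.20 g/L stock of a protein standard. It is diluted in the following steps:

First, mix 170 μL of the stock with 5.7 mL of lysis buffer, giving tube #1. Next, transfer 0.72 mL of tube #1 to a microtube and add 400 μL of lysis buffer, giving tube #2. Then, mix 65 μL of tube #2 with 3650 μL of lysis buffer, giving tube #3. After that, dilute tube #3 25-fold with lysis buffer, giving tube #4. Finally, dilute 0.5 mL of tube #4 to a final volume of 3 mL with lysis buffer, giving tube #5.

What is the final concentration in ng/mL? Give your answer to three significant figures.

2.61 ng/mL

Step 1: 170 μL + 5.7 mL = 5870 μL total → factor 5870/170 = 34.529
Step 2: 0.72 mL + 400 μL = 1.12 mL total → factor 1.12/0.72 = 1.5556
Step 3: 65 μL + 3650 μL = 3715 μL total → factor 3715/65 = 57.154
Step 4: 25-fold → factor 25
Step 5: 0.5 mL brought to 3 mL → factor 3/0.5 = 6
Overall dilution factor = 34.529 × 1.5556 × 57.154 × 25 × 6 = 4.6048 × 10^5
Final = 1.20 g/L / 4.6048 × 10^5 = 2.606 × 10^-6 g/L = 2.61 ng/mL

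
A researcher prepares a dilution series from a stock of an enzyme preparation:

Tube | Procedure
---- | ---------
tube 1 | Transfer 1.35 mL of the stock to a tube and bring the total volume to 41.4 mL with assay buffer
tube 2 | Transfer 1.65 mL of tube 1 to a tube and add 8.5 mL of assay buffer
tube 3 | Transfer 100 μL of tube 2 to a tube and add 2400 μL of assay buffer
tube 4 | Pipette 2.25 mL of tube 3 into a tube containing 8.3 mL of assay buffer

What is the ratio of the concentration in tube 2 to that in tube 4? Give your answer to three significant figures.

117

Step 1: 1.35 mL brought to 41.4 mL → factor 41.4/1.35 = 30.667
Step 2: 1.65 mL + 8.5 mL = 10.15 mL total → factor 10.15/1.65 = 6.1515
Step 3: 100 μL + 2400 μL = 2500 μL total → factor 2500/100 = 25
Step 4: 2.25 mL + 8.3 mL = 10.55 mL total → factor 10.55/2.25 = 4.6889
Dilution factor to tube 2 = 188.65; to tube 4 = 22114
[tube 2]/[tube 4] = (factor to tube 4)/(factor to tube 2) = 22114/188.65 = 117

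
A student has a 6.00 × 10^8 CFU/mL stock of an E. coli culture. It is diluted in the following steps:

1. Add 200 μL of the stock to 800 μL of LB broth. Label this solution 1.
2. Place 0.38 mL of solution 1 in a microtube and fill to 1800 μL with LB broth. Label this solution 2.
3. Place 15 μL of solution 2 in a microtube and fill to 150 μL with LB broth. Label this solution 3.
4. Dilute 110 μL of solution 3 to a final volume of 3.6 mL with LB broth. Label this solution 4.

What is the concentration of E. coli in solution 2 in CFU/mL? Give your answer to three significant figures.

Step 1: 200 μL + 800 μL = 1000 μL total → factor 1000/200 = 5
Step 2: 0.38 mL brought to 1800 μL → factor 1.8/0.38 = 4.7368
Dilution factor through solution 2 = 5 × 4.7368 = 23.684
[solution 2] = 6.00 × 10^8 CFU/mL / 23.684 = 2.53 × 10^7 CFU/mL

2.53 × 10^7 CFU/mL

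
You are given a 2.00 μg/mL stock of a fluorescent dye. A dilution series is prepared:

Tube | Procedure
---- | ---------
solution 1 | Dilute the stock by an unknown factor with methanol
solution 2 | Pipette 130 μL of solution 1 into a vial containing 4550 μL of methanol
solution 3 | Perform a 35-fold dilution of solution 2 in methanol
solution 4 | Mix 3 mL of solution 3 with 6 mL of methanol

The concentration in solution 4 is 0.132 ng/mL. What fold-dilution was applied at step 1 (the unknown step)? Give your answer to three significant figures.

Step 1: unknown factor x
Step 2: 130 μL + 4550 μL = 4680 μL total → factor 4680/130 = 36
Step 3: 35-fold → factor 35
Step 4: 3 mL + 6 mL = 9 mL total → factor 9/3 = 3
Product of known-step factors = 3780
Overall factor = 2.00 μg/mL / (0.132 ng/mL) = 15152
x = 15152 / 3780 = 4.01

4.01-fold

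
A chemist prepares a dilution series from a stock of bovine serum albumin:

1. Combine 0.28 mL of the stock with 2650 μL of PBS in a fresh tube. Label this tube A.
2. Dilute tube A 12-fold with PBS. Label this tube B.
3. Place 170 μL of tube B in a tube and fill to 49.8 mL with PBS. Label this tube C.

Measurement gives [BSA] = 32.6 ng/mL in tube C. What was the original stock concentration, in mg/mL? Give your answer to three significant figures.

Step 1: 0.28 mL + 2650 μL = 2.93 mL total → factor 2.93/0.28 = 10.464
Step 2: 12-fold → factor 12
Step 3: 170 μL brought to 49.8 mL → factor 49800/170 = 292.94
Overall dilution factor = 10.464 × 12 × 292.94 = 36785
Stock = 32.6 ng/mL × 36785 = 1.199 × 10^6 ng/mL = 1.20 mg/mL

1.20 mg/mL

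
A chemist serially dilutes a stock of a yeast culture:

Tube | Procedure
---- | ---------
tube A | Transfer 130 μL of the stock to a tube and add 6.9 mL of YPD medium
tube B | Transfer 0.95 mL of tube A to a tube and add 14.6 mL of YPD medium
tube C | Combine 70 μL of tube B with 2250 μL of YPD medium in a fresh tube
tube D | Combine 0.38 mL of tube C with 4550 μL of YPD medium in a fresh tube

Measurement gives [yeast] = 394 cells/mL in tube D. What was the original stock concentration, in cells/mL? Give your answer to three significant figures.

Step 1: 130 μL + 6.9 mL = 7030 μL total → factor 7030/130 = 54.077
Step 2: 0.95 mL + 14.6 mL = 15.55 mL total → factor 15.55/0.95 = 16.368
Step 3: 70 μL + 2250 μL = 2320 μL total → factor 2320/70 = 33.143
Step 4: 0.38 mL + 4550 μL = 4.93 mL total → factor 4.93/0.38 = 12.974
Overall dilution factor = 54.077 × 16.368 × 33.143 × 12.974 = 3.806 × 10^5
Stock = 394 cells/mL × 3.806 × 10^5 = 1.50 × 10^8 cells/mL

1.50 × 10^8 cells/mL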